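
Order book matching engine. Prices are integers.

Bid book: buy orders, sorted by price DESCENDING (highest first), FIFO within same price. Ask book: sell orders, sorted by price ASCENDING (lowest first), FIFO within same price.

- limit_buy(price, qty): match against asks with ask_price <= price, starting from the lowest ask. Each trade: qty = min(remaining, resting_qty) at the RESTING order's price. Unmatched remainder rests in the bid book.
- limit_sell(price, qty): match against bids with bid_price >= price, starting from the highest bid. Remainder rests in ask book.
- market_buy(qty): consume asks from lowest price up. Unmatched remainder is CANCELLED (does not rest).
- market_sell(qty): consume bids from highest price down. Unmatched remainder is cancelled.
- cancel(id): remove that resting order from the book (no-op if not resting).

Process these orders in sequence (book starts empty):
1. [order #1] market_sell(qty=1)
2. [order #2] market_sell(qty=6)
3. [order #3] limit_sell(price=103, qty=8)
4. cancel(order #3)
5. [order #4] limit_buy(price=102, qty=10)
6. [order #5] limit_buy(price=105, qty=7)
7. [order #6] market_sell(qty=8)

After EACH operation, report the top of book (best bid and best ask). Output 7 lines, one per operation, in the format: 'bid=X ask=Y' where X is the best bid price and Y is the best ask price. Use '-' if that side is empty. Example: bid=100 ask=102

After op 1 [order #1] market_sell(qty=1): fills=none; bids=[-] asks=[-]
After op 2 [order #2] market_sell(qty=6): fills=none; bids=[-] asks=[-]
After op 3 [order #3] limit_sell(price=103, qty=8): fills=none; bids=[-] asks=[#3:8@103]
After op 4 cancel(order #3): fills=none; bids=[-] asks=[-]
After op 5 [order #4] limit_buy(price=102, qty=10): fills=none; bids=[#4:10@102] asks=[-]
After op 6 [order #5] limit_buy(price=105, qty=7): fills=none; bids=[#5:7@105 #4:10@102] asks=[-]
After op 7 [order #6] market_sell(qty=8): fills=#5x#6:7@105 #4x#6:1@102; bids=[#4:9@102] asks=[-]

Answer: bid=- ask=-
bid=- ask=-
bid=- ask=103
bid=- ask=-
bid=102 ask=-
bid=105 ask=-
bid=102 ask=-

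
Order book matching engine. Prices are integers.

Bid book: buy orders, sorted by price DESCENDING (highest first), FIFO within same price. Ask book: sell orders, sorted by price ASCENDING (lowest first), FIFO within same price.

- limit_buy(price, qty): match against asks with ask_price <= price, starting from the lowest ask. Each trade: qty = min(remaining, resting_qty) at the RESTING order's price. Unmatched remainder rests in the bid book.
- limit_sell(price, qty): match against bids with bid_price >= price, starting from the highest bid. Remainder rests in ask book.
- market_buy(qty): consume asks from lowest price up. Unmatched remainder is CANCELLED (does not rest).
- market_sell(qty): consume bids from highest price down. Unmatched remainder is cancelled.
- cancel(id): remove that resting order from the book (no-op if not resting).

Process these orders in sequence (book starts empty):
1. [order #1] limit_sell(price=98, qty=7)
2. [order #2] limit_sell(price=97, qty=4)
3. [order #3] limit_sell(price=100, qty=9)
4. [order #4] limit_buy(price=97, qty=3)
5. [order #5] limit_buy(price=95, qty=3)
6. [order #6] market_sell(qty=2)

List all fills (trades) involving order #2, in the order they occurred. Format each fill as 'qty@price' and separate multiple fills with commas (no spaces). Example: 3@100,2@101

Answer: 3@97

Derivation:
After op 1 [order #1] limit_sell(price=98, qty=7): fills=none; bids=[-] asks=[#1:7@98]
After op 2 [order #2] limit_sell(price=97, qty=4): fills=none; bids=[-] asks=[#2:4@97 #1:7@98]
After op 3 [order #3] limit_sell(price=100, qty=9): fills=none; bids=[-] asks=[#2:4@97 #1:7@98 #3:9@100]
After op 4 [order #4] limit_buy(price=97, qty=3): fills=#4x#2:3@97; bids=[-] asks=[#2:1@97 #1:7@98 #3:9@100]
After op 5 [order #5] limit_buy(price=95, qty=3): fills=none; bids=[#5:3@95] asks=[#2:1@97 #1:7@98 #3:9@100]
After op 6 [order #6] market_sell(qty=2): fills=#5x#6:2@95; bids=[#5:1@95] asks=[#2:1@97 #1:7@98 #3:9@100]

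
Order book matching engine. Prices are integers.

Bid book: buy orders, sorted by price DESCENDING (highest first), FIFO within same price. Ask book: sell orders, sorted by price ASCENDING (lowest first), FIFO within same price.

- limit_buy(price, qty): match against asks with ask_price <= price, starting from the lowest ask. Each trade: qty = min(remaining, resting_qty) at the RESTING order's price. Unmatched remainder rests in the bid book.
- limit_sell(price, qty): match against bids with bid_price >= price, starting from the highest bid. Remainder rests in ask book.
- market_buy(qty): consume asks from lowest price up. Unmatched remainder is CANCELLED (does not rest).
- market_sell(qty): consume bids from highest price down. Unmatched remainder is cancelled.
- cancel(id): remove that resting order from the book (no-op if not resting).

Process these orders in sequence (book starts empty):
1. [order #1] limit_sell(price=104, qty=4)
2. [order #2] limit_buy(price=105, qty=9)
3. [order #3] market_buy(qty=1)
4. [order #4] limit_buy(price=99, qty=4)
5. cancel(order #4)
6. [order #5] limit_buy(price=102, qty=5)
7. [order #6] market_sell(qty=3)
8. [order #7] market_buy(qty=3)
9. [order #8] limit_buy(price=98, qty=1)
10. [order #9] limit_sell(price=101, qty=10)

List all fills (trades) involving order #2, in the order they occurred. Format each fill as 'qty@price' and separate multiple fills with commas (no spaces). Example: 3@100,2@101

Answer: 4@104,3@105,2@105

Derivation:
After op 1 [order #1] limit_sell(price=104, qty=4): fills=none; bids=[-] asks=[#1:4@104]
After op 2 [order #2] limit_buy(price=105, qty=9): fills=#2x#1:4@104; bids=[#2:5@105] asks=[-]
After op 3 [order #3] market_buy(qty=1): fills=none; bids=[#2:5@105] asks=[-]
After op 4 [order #4] limit_buy(price=99, qty=4): fills=none; bids=[#2:5@105 #4:4@99] asks=[-]
After op 5 cancel(order #4): fills=none; bids=[#2:5@105] asks=[-]
After op 6 [order #5] limit_buy(price=102, qty=5): fills=none; bids=[#2:5@105 #5:5@102] asks=[-]
After op 7 [order #6] market_sell(qty=3): fills=#2x#6:3@105; bids=[#2:2@105 #5:5@102] asks=[-]
After op 8 [order #7] market_buy(qty=3): fills=none; bids=[#2:2@105 #5:5@102] asks=[-]
After op 9 [order #8] limit_buy(price=98, qty=1): fills=none; bids=[#2:2@105 #5:5@102 #8:1@98] asks=[-]
After op 10 [order #9] limit_sell(price=101, qty=10): fills=#2x#9:2@105 #5x#9:5@102; bids=[#8:1@98] asks=[#9:3@101]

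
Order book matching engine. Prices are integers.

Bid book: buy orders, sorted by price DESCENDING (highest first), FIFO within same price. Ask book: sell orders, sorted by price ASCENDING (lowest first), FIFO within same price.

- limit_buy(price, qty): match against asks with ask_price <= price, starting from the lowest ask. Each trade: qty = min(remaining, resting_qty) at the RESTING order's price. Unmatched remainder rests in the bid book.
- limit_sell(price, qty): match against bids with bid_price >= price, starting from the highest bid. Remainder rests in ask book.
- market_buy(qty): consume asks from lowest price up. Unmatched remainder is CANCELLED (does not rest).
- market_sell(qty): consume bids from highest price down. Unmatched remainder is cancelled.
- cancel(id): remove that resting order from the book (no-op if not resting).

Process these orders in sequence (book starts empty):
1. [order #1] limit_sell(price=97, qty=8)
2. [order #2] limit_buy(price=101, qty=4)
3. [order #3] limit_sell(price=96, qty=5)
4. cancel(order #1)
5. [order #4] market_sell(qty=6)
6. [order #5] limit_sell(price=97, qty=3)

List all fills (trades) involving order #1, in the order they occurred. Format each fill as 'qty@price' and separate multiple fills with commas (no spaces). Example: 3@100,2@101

Answer: 4@97

Derivation:
After op 1 [order #1] limit_sell(price=97, qty=8): fills=none; bids=[-] asks=[#1:8@97]
After op 2 [order #2] limit_buy(price=101, qty=4): fills=#2x#1:4@97; bids=[-] asks=[#1:4@97]
After op 3 [order #3] limit_sell(price=96, qty=5): fills=none; bids=[-] asks=[#3:5@96 #1:4@97]
After op 4 cancel(order #1): fills=none; bids=[-] asks=[#3:5@96]
After op 5 [order #4] market_sell(qty=6): fills=none; bids=[-] asks=[#3:5@96]
After op 6 [order #5] limit_sell(price=97, qty=3): fills=none; bids=[-] asks=[#3:5@96 #5:3@97]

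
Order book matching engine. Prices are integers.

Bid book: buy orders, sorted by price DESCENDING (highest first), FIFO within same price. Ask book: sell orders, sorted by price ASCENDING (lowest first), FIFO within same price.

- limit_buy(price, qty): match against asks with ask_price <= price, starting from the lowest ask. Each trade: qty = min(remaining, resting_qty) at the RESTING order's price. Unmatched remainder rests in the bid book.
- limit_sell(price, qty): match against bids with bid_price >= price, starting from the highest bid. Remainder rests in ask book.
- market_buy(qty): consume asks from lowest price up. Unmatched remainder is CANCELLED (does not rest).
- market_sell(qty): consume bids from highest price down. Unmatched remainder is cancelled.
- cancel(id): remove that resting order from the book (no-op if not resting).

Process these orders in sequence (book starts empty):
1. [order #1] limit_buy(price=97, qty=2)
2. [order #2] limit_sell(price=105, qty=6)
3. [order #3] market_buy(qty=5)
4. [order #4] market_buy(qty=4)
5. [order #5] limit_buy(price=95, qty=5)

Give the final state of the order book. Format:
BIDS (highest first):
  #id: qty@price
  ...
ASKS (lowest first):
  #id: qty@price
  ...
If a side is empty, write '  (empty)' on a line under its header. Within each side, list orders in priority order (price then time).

After op 1 [order #1] limit_buy(price=97, qty=2): fills=none; bids=[#1:2@97] asks=[-]
After op 2 [order #2] limit_sell(price=105, qty=6): fills=none; bids=[#1:2@97] asks=[#2:6@105]
After op 3 [order #3] market_buy(qty=5): fills=#3x#2:5@105; bids=[#1:2@97] asks=[#2:1@105]
After op 4 [order #4] market_buy(qty=4): fills=#4x#2:1@105; bids=[#1:2@97] asks=[-]
After op 5 [order #5] limit_buy(price=95, qty=5): fills=none; bids=[#1:2@97 #5:5@95] asks=[-]

Answer: BIDS (highest first):
  #1: 2@97
  #5: 5@95
ASKS (lowest first):
  (empty)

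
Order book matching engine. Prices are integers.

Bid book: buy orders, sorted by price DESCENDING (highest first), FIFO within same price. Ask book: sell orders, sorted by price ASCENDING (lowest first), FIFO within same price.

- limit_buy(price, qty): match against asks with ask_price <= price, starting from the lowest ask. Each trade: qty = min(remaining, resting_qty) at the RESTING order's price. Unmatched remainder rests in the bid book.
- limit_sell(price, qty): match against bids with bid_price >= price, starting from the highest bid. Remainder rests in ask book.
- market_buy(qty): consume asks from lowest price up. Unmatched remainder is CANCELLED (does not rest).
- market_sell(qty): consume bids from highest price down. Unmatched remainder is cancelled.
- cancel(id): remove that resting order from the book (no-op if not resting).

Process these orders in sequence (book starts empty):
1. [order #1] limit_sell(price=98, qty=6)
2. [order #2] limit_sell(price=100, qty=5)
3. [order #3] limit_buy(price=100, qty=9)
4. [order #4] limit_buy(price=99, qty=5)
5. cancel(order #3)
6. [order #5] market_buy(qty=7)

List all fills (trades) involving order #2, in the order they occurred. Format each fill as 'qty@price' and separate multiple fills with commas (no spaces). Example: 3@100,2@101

After op 1 [order #1] limit_sell(price=98, qty=6): fills=none; bids=[-] asks=[#1:6@98]
After op 2 [order #2] limit_sell(price=100, qty=5): fills=none; bids=[-] asks=[#1:6@98 #2:5@100]
After op 3 [order #3] limit_buy(price=100, qty=9): fills=#3x#1:6@98 #3x#2:3@100; bids=[-] asks=[#2:2@100]
After op 4 [order #4] limit_buy(price=99, qty=5): fills=none; bids=[#4:5@99] asks=[#2:2@100]
After op 5 cancel(order #3): fills=none; bids=[#4:5@99] asks=[#2:2@100]
After op 6 [order #5] market_buy(qty=7): fills=#5x#2:2@100; bids=[#4:5@99] asks=[-]

Answer: 3@100,2@100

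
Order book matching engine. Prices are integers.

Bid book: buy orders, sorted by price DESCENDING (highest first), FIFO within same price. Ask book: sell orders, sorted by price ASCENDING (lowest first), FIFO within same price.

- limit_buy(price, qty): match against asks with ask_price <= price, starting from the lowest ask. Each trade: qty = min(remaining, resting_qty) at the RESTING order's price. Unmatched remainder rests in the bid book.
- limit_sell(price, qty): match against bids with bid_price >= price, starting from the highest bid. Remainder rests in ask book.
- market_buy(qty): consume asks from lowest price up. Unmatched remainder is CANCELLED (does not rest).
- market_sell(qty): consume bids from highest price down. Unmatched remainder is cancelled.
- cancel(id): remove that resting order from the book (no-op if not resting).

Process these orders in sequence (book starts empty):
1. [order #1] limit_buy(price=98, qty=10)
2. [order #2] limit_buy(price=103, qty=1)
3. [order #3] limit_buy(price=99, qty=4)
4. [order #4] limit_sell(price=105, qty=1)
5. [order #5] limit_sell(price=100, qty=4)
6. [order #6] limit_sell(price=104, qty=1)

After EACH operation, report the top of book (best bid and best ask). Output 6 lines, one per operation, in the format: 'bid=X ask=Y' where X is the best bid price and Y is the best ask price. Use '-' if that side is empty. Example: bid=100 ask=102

After op 1 [order #1] limit_buy(price=98, qty=10): fills=none; bids=[#1:10@98] asks=[-]
After op 2 [order #2] limit_buy(price=103, qty=1): fills=none; bids=[#2:1@103 #1:10@98] asks=[-]
After op 3 [order #3] limit_buy(price=99, qty=4): fills=none; bids=[#2:1@103 #3:4@99 #1:10@98] asks=[-]
After op 4 [order #4] limit_sell(price=105, qty=1): fills=none; bids=[#2:1@103 #3:4@99 #1:10@98] asks=[#4:1@105]
After op 5 [order #5] limit_sell(price=100, qty=4): fills=#2x#5:1@103; bids=[#3:4@99 #1:10@98] asks=[#5:3@100 #4:1@105]
After op 6 [order #6] limit_sell(price=104, qty=1): fills=none; bids=[#3:4@99 #1:10@98] asks=[#5:3@100 #6:1@104 #4:1@105]

Answer: bid=98 ask=-
bid=103 ask=-
bid=103 ask=-
bid=103 ask=105
bid=99 ask=100
bid=99 ask=100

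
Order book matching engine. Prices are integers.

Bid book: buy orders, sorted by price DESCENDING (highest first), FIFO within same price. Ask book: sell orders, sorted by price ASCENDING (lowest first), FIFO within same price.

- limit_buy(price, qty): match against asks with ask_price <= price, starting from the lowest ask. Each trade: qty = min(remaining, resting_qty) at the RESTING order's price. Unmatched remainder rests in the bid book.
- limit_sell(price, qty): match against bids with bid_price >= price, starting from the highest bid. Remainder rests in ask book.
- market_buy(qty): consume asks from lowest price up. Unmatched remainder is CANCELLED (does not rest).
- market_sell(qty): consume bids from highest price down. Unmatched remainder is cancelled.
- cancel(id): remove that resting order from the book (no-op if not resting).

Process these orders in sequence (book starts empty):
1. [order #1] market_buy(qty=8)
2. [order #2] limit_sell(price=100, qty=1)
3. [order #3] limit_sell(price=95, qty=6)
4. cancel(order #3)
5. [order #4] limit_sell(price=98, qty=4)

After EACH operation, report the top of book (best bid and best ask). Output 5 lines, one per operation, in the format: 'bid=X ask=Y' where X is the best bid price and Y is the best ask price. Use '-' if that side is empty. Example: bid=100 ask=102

Answer: bid=- ask=-
bid=- ask=100
bid=- ask=95
bid=- ask=100
bid=- ask=98

Derivation:
After op 1 [order #1] market_buy(qty=8): fills=none; bids=[-] asks=[-]
After op 2 [order #2] limit_sell(price=100, qty=1): fills=none; bids=[-] asks=[#2:1@100]
After op 3 [order #3] limit_sell(price=95, qty=6): fills=none; bids=[-] asks=[#3:6@95 #2:1@100]
After op 4 cancel(order #3): fills=none; bids=[-] asks=[#2:1@100]
After op 5 [order #4] limit_sell(price=98, qty=4): fills=none; bids=[-] asks=[#4:4@98 #2:1@100]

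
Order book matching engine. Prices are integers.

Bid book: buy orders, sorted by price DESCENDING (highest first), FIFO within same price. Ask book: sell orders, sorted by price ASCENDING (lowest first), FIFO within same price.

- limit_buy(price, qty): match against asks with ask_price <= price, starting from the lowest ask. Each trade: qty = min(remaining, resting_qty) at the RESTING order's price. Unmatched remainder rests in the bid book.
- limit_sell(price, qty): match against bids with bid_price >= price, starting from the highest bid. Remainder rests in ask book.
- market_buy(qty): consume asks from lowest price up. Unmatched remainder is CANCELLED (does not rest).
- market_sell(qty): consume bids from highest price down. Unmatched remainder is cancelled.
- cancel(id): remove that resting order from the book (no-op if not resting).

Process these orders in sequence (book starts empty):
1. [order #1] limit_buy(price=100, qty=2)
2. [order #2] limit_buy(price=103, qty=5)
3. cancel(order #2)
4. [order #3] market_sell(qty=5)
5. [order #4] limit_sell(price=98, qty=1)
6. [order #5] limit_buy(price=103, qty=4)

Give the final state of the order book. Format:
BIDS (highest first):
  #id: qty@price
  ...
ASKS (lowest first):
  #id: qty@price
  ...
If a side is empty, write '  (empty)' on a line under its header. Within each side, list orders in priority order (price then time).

Answer: BIDS (highest first):
  #5: 3@103
ASKS (lowest first):
  (empty)

Derivation:
After op 1 [order #1] limit_buy(price=100, qty=2): fills=none; bids=[#1:2@100] asks=[-]
After op 2 [order #2] limit_buy(price=103, qty=5): fills=none; bids=[#2:5@103 #1:2@100] asks=[-]
After op 3 cancel(order #2): fills=none; bids=[#1:2@100] asks=[-]
After op 4 [order #3] market_sell(qty=5): fills=#1x#3:2@100; bids=[-] asks=[-]
After op 5 [order #4] limit_sell(price=98, qty=1): fills=none; bids=[-] asks=[#4:1@98]
After op 6 [order #5] limit_buy(price=103, qty=4): fills=#5x#4:1@98; bids=[#5:3@103] asks=[-]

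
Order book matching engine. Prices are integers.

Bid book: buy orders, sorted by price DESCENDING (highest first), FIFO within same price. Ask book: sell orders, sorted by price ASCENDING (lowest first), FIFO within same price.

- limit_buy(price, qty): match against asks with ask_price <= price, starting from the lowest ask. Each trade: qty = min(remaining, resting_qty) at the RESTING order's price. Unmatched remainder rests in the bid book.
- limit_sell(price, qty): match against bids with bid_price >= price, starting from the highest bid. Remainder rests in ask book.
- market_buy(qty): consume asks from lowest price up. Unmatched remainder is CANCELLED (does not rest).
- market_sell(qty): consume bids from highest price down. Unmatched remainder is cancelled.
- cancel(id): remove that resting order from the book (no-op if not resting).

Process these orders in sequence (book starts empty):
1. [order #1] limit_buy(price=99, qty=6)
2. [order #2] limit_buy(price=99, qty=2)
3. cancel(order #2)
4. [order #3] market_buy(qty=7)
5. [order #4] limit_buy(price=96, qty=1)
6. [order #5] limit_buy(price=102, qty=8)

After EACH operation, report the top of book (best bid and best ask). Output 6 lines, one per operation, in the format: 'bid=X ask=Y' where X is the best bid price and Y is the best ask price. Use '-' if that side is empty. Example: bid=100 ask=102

Answer: bid=99 ask=-
bid=99 ask=-
bid=99 ask=-
bid=99 ask=-
bid=99 ask=-
bid=102 ask=-

Derivation:
After op 1 [order #1] limit_buy(price=99, qty=6): fills=none; bids=[#1:6@99] asks=[-]
After op 2 [order #2] limit_buy(price=99, qty=2): fills=none; bids=[#1:6@99 #2:2@99] asks=[-]
After op 3 cancel(order #2): fills=none; bids=[#1:6@99] asks=[-]
After op 4 [order #3] market_buy(qty=7): fills=none; bids=[#1:6@99] asks=[-]
After op 5 [order #4] limit_buy(price=96, qty=1): fills=none; bids=[#1:6@99 #4:1@96] asks=[-]
After op 6 [order #5] limit_buy(price=102, qty=8): fills=none; bids=[#5:8@102 #1:6@99 #4:1@96] asks=[-]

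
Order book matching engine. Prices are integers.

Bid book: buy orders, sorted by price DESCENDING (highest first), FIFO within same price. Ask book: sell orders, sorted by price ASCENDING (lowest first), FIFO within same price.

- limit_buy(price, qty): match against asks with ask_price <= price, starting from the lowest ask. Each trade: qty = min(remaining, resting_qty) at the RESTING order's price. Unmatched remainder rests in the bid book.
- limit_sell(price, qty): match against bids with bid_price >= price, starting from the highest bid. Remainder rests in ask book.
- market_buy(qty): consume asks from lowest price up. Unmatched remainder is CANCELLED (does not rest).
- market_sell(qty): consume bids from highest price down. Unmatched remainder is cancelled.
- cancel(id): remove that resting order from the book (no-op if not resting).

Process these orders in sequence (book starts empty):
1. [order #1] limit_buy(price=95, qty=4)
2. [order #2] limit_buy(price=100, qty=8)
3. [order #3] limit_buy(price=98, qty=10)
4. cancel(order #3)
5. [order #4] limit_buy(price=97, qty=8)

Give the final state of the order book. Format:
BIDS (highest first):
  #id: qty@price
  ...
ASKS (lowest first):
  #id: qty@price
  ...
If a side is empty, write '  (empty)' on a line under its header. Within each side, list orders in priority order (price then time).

After op 1 [order #1] limit_buy(price=95, qty=4): fills=none; bids=[#1:4@95] asks=[-]
After op 2 [order #2] limit_buy(price=100, qty=8): fills=none; bids=[#2:8@100 #1:4@95] asks=[-]
After op 3 [order #3] limit_buy(price=98, qty=10): fills=none; bids=[#2:8@100 #3:10@98 #1:4@95] asks=[-]
After op 4 cancel(order #3): fills=none; bids=[#2:8@100 #1:4@95] asks=[-]
After op 5 [order #4] limit_buy(price=97, qty=8): fills=none; bids=[#2:8@100 #4:8@97 #1:4@95] asks=[-]

Answer: BIDS (highest first):
  #2: 8@100
  #4: 8@97
  #1: 4@95
ASKS (lowest first):
  (empty)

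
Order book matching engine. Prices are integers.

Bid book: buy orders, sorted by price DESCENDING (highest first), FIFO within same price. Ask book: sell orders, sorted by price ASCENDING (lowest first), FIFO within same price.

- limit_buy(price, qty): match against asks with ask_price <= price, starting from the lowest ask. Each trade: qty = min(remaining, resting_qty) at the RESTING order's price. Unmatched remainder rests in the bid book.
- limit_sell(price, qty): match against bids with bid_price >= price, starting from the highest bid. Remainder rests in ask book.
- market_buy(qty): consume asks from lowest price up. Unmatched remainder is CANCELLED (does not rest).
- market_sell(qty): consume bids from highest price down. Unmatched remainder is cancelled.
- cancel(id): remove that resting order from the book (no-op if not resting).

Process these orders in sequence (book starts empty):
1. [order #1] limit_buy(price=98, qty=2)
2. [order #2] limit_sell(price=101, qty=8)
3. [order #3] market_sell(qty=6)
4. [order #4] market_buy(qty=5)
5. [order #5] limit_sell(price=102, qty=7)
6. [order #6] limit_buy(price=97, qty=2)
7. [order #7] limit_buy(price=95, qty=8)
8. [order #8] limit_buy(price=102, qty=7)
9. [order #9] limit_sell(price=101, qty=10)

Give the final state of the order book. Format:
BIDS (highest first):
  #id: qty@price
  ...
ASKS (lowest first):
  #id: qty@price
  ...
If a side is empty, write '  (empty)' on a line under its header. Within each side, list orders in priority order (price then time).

After op 1 [order #1] limit_buy(price=98, qty=2): fills=none; bids=[#1:2@98] asks=[-]
After op 2 [order #2] limit_sell(price=101, qty=8): fills=none; bids=[#1:2@98] asks=[#2:8@101]
After op 3 [order #3] market_sell(qty=6): fills=#1x#3:2@98; bids=[-] asks=[#2:8@101]
After op 4 [order #4] market_buy(qty=5): fills=#4x#2:5@101; bids=[-] asks=[#2:3@101]
After op 5 [order #5] limit_sell(price=102, qty=7): fills=none; bids=[-] asks=[#2:3@101 #5:7@102]
After op 6 [order #6] limit_buy(price=97, qty=2): fills=none; bids=[#6:2@97] asks=[#2:3@101 #5:7@102]
After op 7 [order #7] limit_buy(price=95, qty=8): fills=none; bids=[#6:2@97 #7:8@95] asks=[#2:3@101 #5:7@102]
After op 8 [order #8] limit_buy(price=102, qty=7): fills=#8x#2:3@101 #8x#5:4@102; bids=[#6:2@97 #7:8@95] asks=[#5:3@102]
After op 9 [order #9] limit_sell(price=101, qty=10): fills=none; bids=[#6:2@97 #7:8@95] asks=[#9:10@101 #5:3@102]

Answer: BIDS (highest first):
  #6: 2@97
  #7: 8@95
ASKS (lowest first):
  #9: 10@101
  #5: 3@102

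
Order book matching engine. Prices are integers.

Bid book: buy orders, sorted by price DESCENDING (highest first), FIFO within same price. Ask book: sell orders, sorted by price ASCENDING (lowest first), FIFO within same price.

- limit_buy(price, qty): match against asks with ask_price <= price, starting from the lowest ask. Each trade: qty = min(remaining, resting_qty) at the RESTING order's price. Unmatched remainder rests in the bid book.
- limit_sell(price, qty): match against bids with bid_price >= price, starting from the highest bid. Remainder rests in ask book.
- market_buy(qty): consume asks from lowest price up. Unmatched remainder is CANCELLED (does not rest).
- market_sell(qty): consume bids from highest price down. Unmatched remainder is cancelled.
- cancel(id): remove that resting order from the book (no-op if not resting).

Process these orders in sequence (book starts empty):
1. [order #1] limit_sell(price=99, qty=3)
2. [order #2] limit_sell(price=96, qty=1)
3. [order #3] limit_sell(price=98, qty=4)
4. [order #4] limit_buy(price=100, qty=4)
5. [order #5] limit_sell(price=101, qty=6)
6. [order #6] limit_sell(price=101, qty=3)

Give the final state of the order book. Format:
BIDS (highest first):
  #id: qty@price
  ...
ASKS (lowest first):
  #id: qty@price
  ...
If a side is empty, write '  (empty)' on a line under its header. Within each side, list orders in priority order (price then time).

Answer: BIDS (highest first):
  (empty)
ASKS (lowest first):
  #3: 1@98
  #1: 3@99
  #5: 6@101
  #6: 3@101

Derivation:
After op 1 [order #1] limit_sell(price=99, qty=3): fills=none; bids=[-] asks=[#1:3@99]
After op 2 [order #2] limit_sell(price=96, qty=1): fills=none; bids=[-] asks=[#2:1@96 #1:3@99]
After op 3 [order #3] limit_sell(price=98, qty=4): fills=none; bids=[-] asks=[#2:1@96 #3:4@98 #1:3@99]
After op 4 [order #4] limit_buy(price=100, qty=4): fills=#4x#2:1@96 #4x#3:3@98; bids=[-] asks=[#3:1@98 #1:3@99]
After op 5 [order #5] limit_sell(price=101, qty=6): fills=none; bids=[-] asks=[#3:1@98 #1:3@99 #5:6@101]
After op 6 [order #6] limit_sell(price=101, qty=3): fills=none; bids=[-] asks=[#3:1@98 #1:3@99 #5:6@101 #6:3@101]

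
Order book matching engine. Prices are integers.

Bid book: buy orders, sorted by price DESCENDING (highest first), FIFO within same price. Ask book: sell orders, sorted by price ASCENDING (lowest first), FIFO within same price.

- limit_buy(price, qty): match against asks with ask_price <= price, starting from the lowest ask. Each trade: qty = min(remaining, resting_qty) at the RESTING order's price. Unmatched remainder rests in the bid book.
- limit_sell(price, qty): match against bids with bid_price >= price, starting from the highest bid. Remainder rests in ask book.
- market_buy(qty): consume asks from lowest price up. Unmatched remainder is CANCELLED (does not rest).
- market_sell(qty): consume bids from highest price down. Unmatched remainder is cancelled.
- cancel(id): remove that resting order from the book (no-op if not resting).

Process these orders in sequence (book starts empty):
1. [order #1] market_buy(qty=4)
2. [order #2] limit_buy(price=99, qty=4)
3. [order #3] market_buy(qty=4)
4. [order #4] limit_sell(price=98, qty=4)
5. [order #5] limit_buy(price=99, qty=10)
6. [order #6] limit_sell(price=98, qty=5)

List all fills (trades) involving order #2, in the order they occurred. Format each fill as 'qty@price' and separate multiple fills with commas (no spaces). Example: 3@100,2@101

After op 1 [order #1] market_buy(qty=4): fills=none; bids=[-] asks=[-]
After op 2 [order #2] limit_buy(price=99, qty=4): fills=none; bids=[#2:4@99] asks=[-]
After op 3 [order #3] market_buy(qty=4): fills=none; bids=[#2:4@99] asks=[-]
After op 4 [order #4] limit_sell(price=98, qty=4): fills=#2x#4:4@99; bids=[-] asks=[-]
After op 5 [order #5] limit_buy(price=99, qty=10): fills=none; bids=[#5:10@99] asks=[-]
After op 6 [order #6] limit_sell(price=98, qty=5): fills=#5x#6:5@99; bids=[#5:5@99] asks=[-]

Answer: 4@99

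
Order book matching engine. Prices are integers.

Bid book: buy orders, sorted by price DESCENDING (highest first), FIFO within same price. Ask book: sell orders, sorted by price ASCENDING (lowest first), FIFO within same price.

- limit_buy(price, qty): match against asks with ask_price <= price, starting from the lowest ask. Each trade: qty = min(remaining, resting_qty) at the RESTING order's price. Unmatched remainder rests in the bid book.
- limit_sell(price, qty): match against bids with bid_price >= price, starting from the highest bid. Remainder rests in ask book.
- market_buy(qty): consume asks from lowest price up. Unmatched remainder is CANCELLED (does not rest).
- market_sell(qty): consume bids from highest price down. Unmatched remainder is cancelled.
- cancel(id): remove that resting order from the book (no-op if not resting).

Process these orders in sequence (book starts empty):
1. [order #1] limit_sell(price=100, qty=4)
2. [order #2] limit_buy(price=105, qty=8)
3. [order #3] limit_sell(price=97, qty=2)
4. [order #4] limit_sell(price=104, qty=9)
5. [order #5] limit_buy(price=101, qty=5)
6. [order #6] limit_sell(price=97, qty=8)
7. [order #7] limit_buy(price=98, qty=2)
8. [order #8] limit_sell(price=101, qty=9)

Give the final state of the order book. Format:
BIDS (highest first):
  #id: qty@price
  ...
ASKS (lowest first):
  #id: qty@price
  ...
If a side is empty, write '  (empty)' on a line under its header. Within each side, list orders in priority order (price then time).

After op 1 [order #1] limit_sell(price=100, qty=4): fills=none; bids=[-] asks=[#1:4@100]
After op 2 [order #2] limit_buy(price=105, qty=8): fills=#2x#1:4@100; bids=[#2:4@105] asks=[-]
After op 3 [order #3] limit_sell(price=97, qty=2): fills=#2x#3:2@105; bids=[#2:2@105] asks=[-]
After op 4 [order #4] limit_sell(price=104, qty=9): fills=#2x#4:2@105; bids=[-] asks=[#4:7@104]
After op 5 [order #5] limit_buy(price=101, qty=5): fills=none; bids=[#5:5@101] asks=[#4:7@104]
After op 6 [order #6] limit_sell(price=97, qty=8): fills=#5x#6:5@101; bids=[-] asks=[#6:3@97 #4:7@104]
After op 7 [order #7] limit_buy(price=98, qty=2): fills=#7x#6:2@97; bids=[-] asks=[#6:1@97 #4:7@104]
After op 8 [order #8] limit_sell(price=101, qty=9): fills=none; bids=[-] asks=[#6:1@97 #8:9@101 #4:7@104]

Answer: BIDS (highest first):
  (empty)
ASKS (lowest first):
  #6: 1@97
  #8: 9@101
  #4: 7@104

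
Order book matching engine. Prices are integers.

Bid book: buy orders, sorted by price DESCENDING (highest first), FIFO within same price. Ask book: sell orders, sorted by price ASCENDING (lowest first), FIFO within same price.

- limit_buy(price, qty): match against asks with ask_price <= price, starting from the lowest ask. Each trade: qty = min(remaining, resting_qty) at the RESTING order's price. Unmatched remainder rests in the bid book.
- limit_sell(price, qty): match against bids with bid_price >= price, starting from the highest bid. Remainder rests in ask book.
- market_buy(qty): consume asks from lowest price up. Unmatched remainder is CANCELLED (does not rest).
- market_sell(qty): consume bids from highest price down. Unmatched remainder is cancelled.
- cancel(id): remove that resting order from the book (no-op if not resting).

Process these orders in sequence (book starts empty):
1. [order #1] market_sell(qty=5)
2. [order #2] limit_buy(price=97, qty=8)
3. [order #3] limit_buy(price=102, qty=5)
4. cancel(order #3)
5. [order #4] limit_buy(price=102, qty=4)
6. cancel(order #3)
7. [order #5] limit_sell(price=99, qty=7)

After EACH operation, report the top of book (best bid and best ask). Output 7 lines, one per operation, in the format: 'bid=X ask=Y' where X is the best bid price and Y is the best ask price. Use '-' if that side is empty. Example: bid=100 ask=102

Answer: bid=- ask=-
bid=97 ask=-
bid=102 ask=-
bid=97 ask=-
bid=102 ask=-
bid=102 ask=-
bid=97 ask=99

Derivation:
After op 1 [order #1] market_sell(qty=5): fills=none; bids=[-] asks=[-]
After op 2 [order #2] limit_buy(price=97, qty=8): fills=none; bids=[#2:8@97] asks=[-]
After op 3 [order #3] limit_buy(price=102, qty=5): fills=none; bids=[#3:5@102 #2:8@97] asks=[-]
After op 4 cancel(order #3): fills=none; bids=[#2:8@97] asks=[-]
After op 5 [order #4] limit_buy(price=102, qty=4): fills=none; bids=[#4:4@102 #2:8@97] asks=[-]
After op 6 cancel(order #3): fills=none; bids=[#4:4@102 #2:8@97] asks=[-]
After op 7 [order #5] limit_sell(price=99, qty=7): fills=#4x#5:4@102; bids=[#2:8@97] asks=[#5:3@99]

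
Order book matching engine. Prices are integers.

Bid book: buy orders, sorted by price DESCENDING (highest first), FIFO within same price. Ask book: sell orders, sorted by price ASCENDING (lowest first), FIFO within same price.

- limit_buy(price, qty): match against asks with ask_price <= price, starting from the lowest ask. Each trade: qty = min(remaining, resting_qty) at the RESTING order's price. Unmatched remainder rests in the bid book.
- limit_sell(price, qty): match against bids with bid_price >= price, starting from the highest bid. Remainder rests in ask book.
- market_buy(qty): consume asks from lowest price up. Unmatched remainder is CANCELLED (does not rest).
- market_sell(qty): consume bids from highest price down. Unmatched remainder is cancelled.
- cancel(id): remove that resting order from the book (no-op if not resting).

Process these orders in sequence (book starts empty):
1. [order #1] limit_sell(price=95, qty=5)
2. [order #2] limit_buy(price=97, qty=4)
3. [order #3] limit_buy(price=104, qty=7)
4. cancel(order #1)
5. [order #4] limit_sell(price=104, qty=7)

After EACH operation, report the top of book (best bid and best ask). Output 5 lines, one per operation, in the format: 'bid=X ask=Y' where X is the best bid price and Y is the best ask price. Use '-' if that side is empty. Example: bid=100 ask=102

Answer: bid=- ask=95
bid=- ask=95
bid=104 ask=-
bid=104 ask=-
bid=- ask=104

Derivation:
After op 1 [order #1] limit_sell(price=95, qty=5): fills=none; bids=[-] asks=[#1:5@95]
After op 2 [order #2] limit_buy(price=97, qty=4): fills=#2x#1:4@95; bids=[-] asks=[#1:1@95]
After op 3 [order #3] limit_buy(price=104, qty=7): fills=#3x#1:1@95; bids=[#3:6@104] asks=[-]
After op 4 cancel(order #1): fills=none; bids=[#3:6@104] asks=[-]
After op 5 [order #4] limit_sell(price=104, qty=7): fills=#3x#4:6@104; bids=[-] asks=[#4:1@104]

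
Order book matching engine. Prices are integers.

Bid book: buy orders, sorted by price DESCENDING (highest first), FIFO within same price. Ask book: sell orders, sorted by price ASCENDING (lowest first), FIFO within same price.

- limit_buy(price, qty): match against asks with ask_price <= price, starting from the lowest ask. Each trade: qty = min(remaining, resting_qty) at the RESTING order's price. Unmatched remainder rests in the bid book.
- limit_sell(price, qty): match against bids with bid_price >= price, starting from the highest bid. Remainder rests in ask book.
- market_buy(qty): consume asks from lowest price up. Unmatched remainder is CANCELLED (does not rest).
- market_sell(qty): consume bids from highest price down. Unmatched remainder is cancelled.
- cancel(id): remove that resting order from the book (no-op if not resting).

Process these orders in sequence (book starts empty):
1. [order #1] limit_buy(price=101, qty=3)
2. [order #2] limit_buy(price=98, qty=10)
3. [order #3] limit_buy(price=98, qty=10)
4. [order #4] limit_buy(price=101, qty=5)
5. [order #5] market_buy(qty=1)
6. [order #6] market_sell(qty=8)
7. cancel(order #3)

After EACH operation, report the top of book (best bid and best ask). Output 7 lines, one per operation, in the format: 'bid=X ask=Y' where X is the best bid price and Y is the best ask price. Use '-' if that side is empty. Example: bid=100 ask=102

After op 1 [order #1] limit_buy(price=101, qty=3): fills=none; bids=[#1:3@101] asks=[-]
After op 2 [order #2] limit_buy(price=98, qty=10): fills=none; bids=[#1:3@101 #2:10@98] asks=[-]
After op 3 [order #3] limit_buy(price=98, qty=10): fills=none; bids=[#1:3@101 #2:10@98 #3:10@98] asks=[-]
After op 4 [order #4] limit_buy(price=101, qty=5): fills=none; bids=[#1:3@101 #4:5@101 #2:10@98 #3:10@98] asks=[-]
After op 5 [order #5] market_buy(qty=1): fills=none; bids=[#1:3@101 #4:5@101 #2:10@98 #3:10@98] asks=[-]
After op 6 [order #6] market_sell(qty=8): fills=#1x#6:3@101 #4x#6:5@101; bids=[#2:10@98 #3:10@98] asks=[-]
After op 7 cancel(order #3): fills=none; bids=[#2:10@98] asks=[-]

Answer: bid=101 ask=-
bid=101 ask=-
bid=101 ask=-
bid=101 ask=-
bid=101 ask=-
bid=98 ask=-
bid=98 ask=-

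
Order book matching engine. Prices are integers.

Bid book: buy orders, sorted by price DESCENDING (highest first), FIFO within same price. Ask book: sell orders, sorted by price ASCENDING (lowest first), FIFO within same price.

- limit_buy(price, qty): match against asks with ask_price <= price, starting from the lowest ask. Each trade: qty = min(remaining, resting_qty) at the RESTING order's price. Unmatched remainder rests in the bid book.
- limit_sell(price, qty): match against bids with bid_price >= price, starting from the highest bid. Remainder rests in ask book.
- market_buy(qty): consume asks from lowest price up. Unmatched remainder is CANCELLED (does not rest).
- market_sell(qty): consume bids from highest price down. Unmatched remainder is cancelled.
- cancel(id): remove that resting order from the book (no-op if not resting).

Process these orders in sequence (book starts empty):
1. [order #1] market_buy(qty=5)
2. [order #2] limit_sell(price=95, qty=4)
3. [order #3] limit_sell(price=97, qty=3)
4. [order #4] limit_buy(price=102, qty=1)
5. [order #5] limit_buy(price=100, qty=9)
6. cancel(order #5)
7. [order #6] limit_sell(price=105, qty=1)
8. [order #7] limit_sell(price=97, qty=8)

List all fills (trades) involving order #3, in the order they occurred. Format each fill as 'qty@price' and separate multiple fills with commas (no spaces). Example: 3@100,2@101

Answer: 3@97

Derivation:
After op 1 [order #1] market_buy(qty=5): fills=none; bids=[-] asks=[-]
After op 2 [order #2] limit_sell(price=95, qty=4): fills=none; bids=[-] asks=[#2:4@95]
After op 3 [order #3] limit_sell(price=97, qty=3): fills=none; bids=[-] asks=[#2:4@95 #3:3@97]
After op 4 [order #4] limit_buy(price=102, qty=1): fills=#4x#2:1@95; bids=[-] asks=[#2:3@95 #3:3@97]
After op 5 [order #5] limit_buy(price=100, qty=9): fills=#5x#2:3@95 #5x#3:3@97; bids=[#5:3@100] asks=[-]
After op 6 cancel(order #5): fills=none; bids=[-] asks=[-]
After op 7 [order #6] limit_sell(price=105, qty=1): fills=none; bids=[-] asks=[#6:1@105]
After op 8 [order #7] limit_sell(price=97, qty=8): fills=none; bids=[-] asks=[#7:8@97 #6:1@105]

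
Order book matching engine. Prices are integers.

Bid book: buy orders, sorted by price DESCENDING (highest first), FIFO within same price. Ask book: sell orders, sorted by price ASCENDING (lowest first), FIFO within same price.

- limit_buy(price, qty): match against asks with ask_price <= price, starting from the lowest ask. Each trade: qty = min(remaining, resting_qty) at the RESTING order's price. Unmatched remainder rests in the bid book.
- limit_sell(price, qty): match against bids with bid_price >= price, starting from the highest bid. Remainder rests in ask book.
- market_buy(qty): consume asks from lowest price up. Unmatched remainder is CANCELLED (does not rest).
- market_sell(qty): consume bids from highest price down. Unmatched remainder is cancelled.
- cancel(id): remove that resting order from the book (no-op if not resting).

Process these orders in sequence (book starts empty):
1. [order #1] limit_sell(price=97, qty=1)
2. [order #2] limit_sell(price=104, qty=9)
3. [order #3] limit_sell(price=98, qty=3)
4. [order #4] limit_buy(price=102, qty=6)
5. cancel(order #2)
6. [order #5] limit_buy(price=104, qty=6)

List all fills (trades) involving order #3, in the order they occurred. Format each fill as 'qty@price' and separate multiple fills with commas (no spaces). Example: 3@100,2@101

After op 1 [order #1] limit_sell(price=97, qty=1): fills=none; bids=[-] asks=[#1:1@97]
After op 2 [order #2] limit_sell(price=104, qty=9): fills=none; bids=[-] asks=[#1:1@97 #2:9@104]
After op 3 [order #3] limit_sell(price=98, qty=3): fills=none; bids=[-] asks=[#1:1@97 #3:3@98 #2:9@104]
After op 4 [order #4] limit_buy(price=102, qty=6): fills=#4x#1:1@97 #4x#3:3@98; bids=[#4:2@102] asks=[#2:9@104]
After op 5 cancel(order #2): fills=none; bids=[#4:2@102] asks=[-]
After op 6 [order #5] limit_buy(price=104, qty=6): fills=none; bids=[#5:6@104 #4:2@102] asks=[-]

Answer: 3@98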